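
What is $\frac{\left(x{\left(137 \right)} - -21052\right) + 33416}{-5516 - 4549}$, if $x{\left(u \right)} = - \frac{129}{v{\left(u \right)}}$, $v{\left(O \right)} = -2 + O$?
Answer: $- \frac{2451017}{452925} \approx -5.4115$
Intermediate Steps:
$x{\left(u \right)} = - \frac{129}{-2 + u}$
$\frac{\left(x{\left(137 \right)} - -21052\right) + 33416}{-5516 - 4549} = \frac{\left(- \frac{129}{-2 + 137} - -21052\right) + 33416}{-5516 - 4549} = \frac{\left(- \frac{129}{135} + 21052\right) + 33416}{-10065} = \left(\left(\left(-129\right) \frac{1}{135} + 21052\right) + 33416\right) \left(- \frac{1}{10065}\right) = \left(\left(- \frac{43}{45} + 21052\right) + 33416\right) \left(- \frac{1}{10065}\right) = \left(\frac{947297}{45} + 33416\right) \left(- \frac{1}{10065}\right) = \frac{2451017}{45} \left(- \frac{1}{10065}\right) = - \frac{2451017}{452925}$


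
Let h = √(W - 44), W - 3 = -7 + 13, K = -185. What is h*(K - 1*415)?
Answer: -600*I*√35 ≈ -3549.6*I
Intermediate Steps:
W = 9 (W = 3 + (-7 + 13) = 3 + 6 = 9)
h = I*√35 (h = √(9 - 44) = √(-35) = I*√35 ≈ 5.9161*I)
h*(K - 1*415) = (I*√35)*(-185 - 1*415) = (I*√35)*(-185 - 415) = (I*√35)*(-600) = -600*I*√35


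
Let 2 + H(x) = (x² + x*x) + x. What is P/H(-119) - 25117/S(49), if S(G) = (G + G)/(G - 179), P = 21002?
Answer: 46042122703/1381849 ≈ 33319.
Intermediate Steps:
H(x) = -2 + x + 2*x² (H(x) = -2 + ((x² + x*x) + x) = -2 + ((x² + x²) + x) = -2 + (2*x² + x) = -2 + (x + 2*x²) = -2 + x + 2*x²)
S(G) = 2*G/(-179 + G) (S(G) = (2*G)/(-179 + G) = 2*G/(-179 + G))
P/H(-119) - 25117/S(49) = 21002/(-2 - 119 + 2*(-119)²) - 25117/(2*49/(-179 + 49)) = 21002/(-2 - 119 + 2*14161) - 25117/(2*49/(-130)) = 21002/(-2 - 119 + 28322) - 25117/(2*49*(-1/130)) = 21002/28201 - 25117/(-49/65) = 21002*(1/28201) - 25117*(-65/49) = 21002/28201 + 1632605/49 = 46042122703/1381849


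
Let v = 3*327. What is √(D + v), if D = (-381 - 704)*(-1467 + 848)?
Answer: 2*√168149 ≈ 820.12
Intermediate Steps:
v = 981
D = 671615 (D = -1085*(-619) = 671615)
√(D + v) = √(671615 + 981) = √672596 = 2*√168149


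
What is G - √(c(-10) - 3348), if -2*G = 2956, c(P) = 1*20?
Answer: -1478 - 16*I*√13 ≈ -1478.0 - 57.689*I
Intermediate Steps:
c(P) = 20
G = -1478 (G = -½*2956 = -1478)
G - √(c(-10) - 3348) = -1478 - √(20 - 3348) = -1478 - √(-3328) = -1478 - 16*I*√13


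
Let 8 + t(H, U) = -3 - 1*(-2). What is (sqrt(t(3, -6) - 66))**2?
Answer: -75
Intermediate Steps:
t(H, U) = -9 (t(H, U) = -8 + (-3 - 1*(-2)) = -8 + (-3 + 2) = -8 - 1 = -9)
(sqrt(t(3, -6) - 66))**2 = (sqrt(-9 - 66))**2 = (sqrt(-75))**2 = (5*I*sqrt(3))**2 = -75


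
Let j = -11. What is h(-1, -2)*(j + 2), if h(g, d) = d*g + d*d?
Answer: -54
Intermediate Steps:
h(g, d) = d² + d*g (h(g, d) = d*g + d² = d² + d*g)
h(-1, -2)*(j + 2) = (-2*(-2 - 1))*(-11 + 2) = -2*(-3)*(-9) = 6*(-9) = -54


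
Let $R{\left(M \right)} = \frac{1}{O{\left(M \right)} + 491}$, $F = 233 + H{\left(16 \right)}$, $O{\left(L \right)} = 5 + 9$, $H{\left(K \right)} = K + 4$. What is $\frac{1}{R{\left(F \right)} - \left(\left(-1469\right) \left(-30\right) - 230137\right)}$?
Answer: $\frac{505}{93963836} \approx 5.3744 \cdot 10^{-6}$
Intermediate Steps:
$H{\left(K \right)} = 4 + K$
$O{\left(L \right)} = 14$
$F = 253$ ($F = 233 + \left(4 + 16\right) = 233 + 20 = 253$)
$R{\left(M \right)} = \frac{1}{505}$ ($R{\left(M \right)} = \frac{1}{14 + 491} = \frac{1}{505}$)
$\frac{1}{R{\left(F \right)} - \left(\left(-1469\right) \left(-30\right) - 230137\right)} = \frac{1}{\frac{1}{505} - \left(\left(-1469\right) \left(-30\right) - 230137\right)} = \frac{1}{\frac{1}{505} - \left(44070 - 230137\right)} = \frac{1}{\frac{1}{505} - -186067} = \frac{1}{\frac{1}{505} + 186067} = \frac{1}{\frac{93963836}{505}} = \frac{505}{93963836}$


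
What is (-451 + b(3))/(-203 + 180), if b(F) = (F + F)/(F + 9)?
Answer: 901/46 ≈ 19.587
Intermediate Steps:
b(F) = 2*F/(9 + F) (b(F) = (2*F)/(9 + F) = 2*F/(9 + F))
(-451 + b(3))/(-203 + 180) = (-451 + 2*3/(9 + 3))/(-203 + 180) = (-451 + 2*3/12)/(-23) = (-451 + 2*3*(1/12))*(-1/23) = (-451 + 1/2)*(-1/23) = -901/2*(-1/23) = 901/46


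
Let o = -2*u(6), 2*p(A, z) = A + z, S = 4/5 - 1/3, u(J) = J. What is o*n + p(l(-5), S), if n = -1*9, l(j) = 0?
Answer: 3247/30 ≈ 108.23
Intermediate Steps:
S = 7/15 (S = 4*(1/5) - 1*1/3 = 4/5 - 1/3 = 7/15 ≈ 0.46667)
n = -9
p(A, z) = A/2 + z/2 (p(A, z) = (A + z)/2 = A/2 + z/2)
o = -12 (o = -2*6 = -12)
o*n + p(l(-5), S) = -12*(-9) + ((1/2)*0 + (1/2)*(7/15)) = 108 + (0 + 7/30) = 108 + 7/30 = 3247/30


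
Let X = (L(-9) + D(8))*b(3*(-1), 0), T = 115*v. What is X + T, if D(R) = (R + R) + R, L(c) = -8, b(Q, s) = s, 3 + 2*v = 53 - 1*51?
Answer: -115/2 ≈ -57.500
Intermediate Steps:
v = -½ (v = -3/2 + (53 - 1*51)/2 = -3/2 + (53 - 51)/2 = -3/2 + (½)*2 = -3/2 + 1 = -½ ≈ -0.50000)
T = -115/2 (T = 115*(-½) = -115/2 ≈ -57.500)
D(R) = 3*R (D(R) = 2*R + R = 3*R)
X = 0 (X = (-8 + 3*8)*0 = (-8 + 24)*0 = 16*0 = 0)
X + T = 0 - 115/2 = -115/2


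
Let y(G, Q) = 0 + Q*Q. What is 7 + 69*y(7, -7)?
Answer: 3388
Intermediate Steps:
y(G, Q) = Q**2 (y(G, Q) = 0 + Q**2 = Q**2)
7 + 69*y(7, -7) = 7 + 69*(-7)**2 = 7 + 69*49 = 7 + 3381 = 3388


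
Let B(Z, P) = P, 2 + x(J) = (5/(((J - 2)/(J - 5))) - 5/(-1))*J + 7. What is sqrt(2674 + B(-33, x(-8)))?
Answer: sqrt(2587) ≈ 50.863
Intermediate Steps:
x(J) = 5 + J*(5 + 5*(-5 + J)/(-2 + J)) (x(J) = -2 + ((5/(((J - 2)/(J - 5))) - 5/(-1))*J + 7) = -2 + ((5/(((-2 + J)/(-5 + J))) - 5*(-1))*J + 7) = -2 + ((5/(((-2 + J)/(-5 + J))) + 5)*J + 7) = -2 + ((5*((-5 + J)/(-2 + J)) + 5)*J + 7) = -2 + ((5*(-5 + J)/(-2 + J) + 5)*J + 7) = -2 + ((5 + 5*(-5 + J)/(-2 + J))*J + 7) = -2 + (J*(5 + 5*(-5 + J)/(-2 + J)) + 7) = -2 + (7 + J*(5 + 5*(-5 + J)/(-2 + J))) = 5 + J*(5 + 5*(-5 + J)/(-2 + J)))
sqrt(2674 + B(-33, x(-8))) = sqrt(2674 + 10*(-1 + (-8)**2 - 3*(-8))/(-2 - 8)) = sqrt(2674 + 10*(-1 + 64 + 24)/(-10)) = sqrt(2674 + 10*(-1/10)*87) = sqrt(2674 - 87) = sqrt(2587)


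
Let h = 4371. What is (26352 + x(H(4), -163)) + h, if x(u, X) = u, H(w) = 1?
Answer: 30724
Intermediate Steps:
(26352 + x(H(4), -163)) + h = (26352 + 1) + 4371 = 26353 + 4371 = 30724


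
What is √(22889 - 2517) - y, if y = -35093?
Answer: 35093 + 2*√5093 ≈ 35236.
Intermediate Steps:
√(22889 - 2517) - y = √(22889 - 2517) - 1*(-35093) = √20372 + 35093 = 2*√5093 + 35093 = 35093 + 2*√5093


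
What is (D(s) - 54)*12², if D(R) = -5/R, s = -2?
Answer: -7416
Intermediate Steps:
(D(s) - 54)*12² = (-5/(-2) - 54)*12² = (-5*(-½) - 54)*144 = (5/2 - 54)*144 = -103/2*144 = -7416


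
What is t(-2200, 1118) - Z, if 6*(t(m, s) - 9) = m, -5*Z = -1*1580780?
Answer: -949541/3 ≈ -3.1651e+5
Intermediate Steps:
Z = 316156 (Z = -(-1)*1580780/5 = -⅕*(-1580780) = 316156)
t(m, s) = 9 + m/6
t(-2200, 1118) - Z = (9 + (⅙)*(-2200)) - 1*316156 = (9 - 1100/3) - 316156 = -1073/3 - 316156 = -949541/3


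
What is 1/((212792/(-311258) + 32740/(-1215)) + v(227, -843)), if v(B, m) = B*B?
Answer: 37817847/1947670925143 ≈ 1.9417e-5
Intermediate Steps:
v(B, m) = B**2
1/((212792/(-311258) + 32740/(-1215)) + v(227, -843)) = 1/((212792/(-311258) + 32740/(-1215)) + 227**2) = 1/((212792*(-1/311258) + 32740*(-1/1215)) + 51529) = 1/((-106396/155629 - 6548/243) + 51529) = 1/(-1044912920/37817847 + 51529) = 1/(1947670925143/37817847) = 37817847/1947670925143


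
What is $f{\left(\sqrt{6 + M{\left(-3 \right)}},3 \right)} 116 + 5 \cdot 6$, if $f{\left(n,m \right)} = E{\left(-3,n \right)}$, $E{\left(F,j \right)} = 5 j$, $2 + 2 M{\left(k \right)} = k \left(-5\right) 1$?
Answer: $30 + 1450 \sqrt{2} \approx 2080.6$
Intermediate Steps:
$M{\left(k \right)} = -1 - \frac{5 k}{2}$ ($M{\left(k \right)} = -1 + \frac{k \left(-5\right) 1}{2} = -1 + \frac{- 5 k 1}{2} = -1 + \frac{\left(-5\right) k}{2} = -1 - \frac{5 k}{2}$)
$f{\left(n,m \right)} = 5 n$
$f{\left(\sqrt{6 + M{\left(-3 \right)}},3 \right)} 116 + 5 \cdot 6 = 5 \sqrt{6 - - \frac{13}{2}} \cdot 116 + 5 \cdot 6 = 5 \sqrt{6 + \left(-1 + \frac{15}{2}\right)} 116 + 30 = 5 \sqrt{6 + \frac{13}{2}} \cdot 116 + 30 = 5 \sqrt{\frac{25}{2}} \cdot 116 + 30 = 5 \frac{5 \sqrt{2}}{2} \cdot 116 + 30 = \frac{25 \sqrt{2}}{2} \cdot 116 + 30 = 1450 \sqrt{2} + 30 = 30 + 1450 \sqrt{2}$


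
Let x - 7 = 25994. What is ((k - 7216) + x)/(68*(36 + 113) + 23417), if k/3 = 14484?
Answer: 62237/33549 ≈ 1.8551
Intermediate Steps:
k = 43452 (k = 3*14484 = 43452)
x = 26001 (x = 7 + 25994 = 26001)
((k - 7216) + x)/(68*(36 + 113) + 23417) = ((43452 - 7216) + 26001)/(68*(36 + 113) + 23417) = (36236 + 26001)/(68*149 + 23417) = 62237/(10132 + 23417) = 62237/33549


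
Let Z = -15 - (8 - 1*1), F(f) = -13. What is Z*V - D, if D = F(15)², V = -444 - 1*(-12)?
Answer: 9335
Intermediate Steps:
Z = -22 (Z = -15 - (8 - 1) = -15 - 1*7 = -15 - 7 = -22)
V = -432 (V = -444 + 12 = -432)
D = 169 (D = (-13)² = 169)
Z*V - D = -22*(-432) - 1*169 = 9504 - 169 = 9335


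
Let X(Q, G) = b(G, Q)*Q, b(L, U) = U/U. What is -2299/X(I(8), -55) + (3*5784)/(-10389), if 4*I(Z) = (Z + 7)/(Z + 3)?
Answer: -350389988/51945 ≈ -6745.4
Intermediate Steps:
I(Z) = (7 + Z)/(4*(3 + Z)) (I(Z) = ((Z + 7)/(Z + 3))/4 = ((7 + Z)/(3 + Z))/4 = (7 + Z)/(4*(3 + Z)))
b(L, U) = 1
X(Q, G) = Q (X(Q, G) = 1*Q = Q)
-2299/X(I(8), -55) + (3*5784)/(-10389) = -2299*4*(3 + 8)/(7 + 8) + (3*5784)/(-10389) = -2299/((¼)*15/11) + 17352*(-1/10389) = -2299/((¼)*(1/11)*15) - 5784/3463 = -2299/15/44 - 5784/3463 = -2299*44/15 - 5784/3463 = -101156/15 - 5784/3463 = -350389988/51945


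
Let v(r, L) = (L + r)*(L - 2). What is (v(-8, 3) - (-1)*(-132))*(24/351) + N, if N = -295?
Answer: -35611/117 ≈ -304.37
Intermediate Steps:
v(r, L) = (-2 + L)*(L + r) (v(r, L) = (L + r)*(-2 + L) = (-2 + L)*(L + r))
(v(-8, 3) - (-1)*(-132))*(24/351) + N = ((3**2 - 2*3 - 2*(-8) + 3*(-8)) - (-1)*(-132))*(24/351) - 295 = ((9 - 6 + 16 - 24) - 1*132)*(24*(1/351)) - 295 = (-5 - 132)*(8/117) - 295 = -137*8/117 - 295 = -1096/117 - 295 = -35611/117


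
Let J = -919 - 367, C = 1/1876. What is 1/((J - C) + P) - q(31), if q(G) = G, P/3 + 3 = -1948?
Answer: -415177591/13392765 ≈ -31.000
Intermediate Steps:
C = 1/1876 ≈ 0.00053305
P = -5853 (P = -9 + 3*(-1948) = -9 - 5844 = -5853)
J = -1286
1/((J - C) + P) - q(31) = 1/((-1286 - 1*1/1876) - 5853) - 1*31 = 1/((-1286 - 1/1876) - 5853) - 31 = 1/(-2412537/1876 - 5853) - 31 = 1/(-13392765/1876) - 31 = -1876/13392765 - 31 = -415177591/13392765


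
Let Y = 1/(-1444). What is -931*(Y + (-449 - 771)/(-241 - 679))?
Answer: -2156931/1748 ≈ -1233.9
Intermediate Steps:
Y = -1/1444 ≈ -0.00069252
-931*(Y + (-449 - 771)/(-241 - 679)) = -931*(-1/1444 + (-449 - 771)/(-241 - 679)) = -931*(-1/1444 - 1220/(-920)) = -931*(-1/1444 - 1220*(-1/920)) = -931*(-1/1444 + 61/46) = -931*44019/33212 = -2156931/1748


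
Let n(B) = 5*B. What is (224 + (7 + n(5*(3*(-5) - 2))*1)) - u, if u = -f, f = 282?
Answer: 88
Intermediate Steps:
u = -282 (u = -1*282 = -282)
(224 + (7 + n(5*(3*(-5) - 2))*1)) - u = (224 + (7 + (5*(5*(3*(-5) - 2)))*1)) - 1*(-282) = (224 + (7 + (5*(5*(-15 - 2)))*1)) + 282 = (224 + (7 + (5*(5*(-17)))*1)) + 282 = (224 + (7 + (5*(-85))*1)) + 282 = (224 + (7 - 425*1)) + 282 = (224 + (7 - 425)) + 282 = (224 - 418) + 282 = -194 + 282 = 88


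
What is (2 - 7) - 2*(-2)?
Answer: -1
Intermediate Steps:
(2 - 7) - 2*(-2) = -5 + 4 = -1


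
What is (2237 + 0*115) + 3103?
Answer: 5340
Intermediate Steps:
(2237 + 0*115) + 3103 = (2237 + 0) + 3103 = 2237 + 3103 = 5340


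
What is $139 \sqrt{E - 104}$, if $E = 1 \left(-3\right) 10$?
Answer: $139 i \sqrt{134} \approx 1609.0 i$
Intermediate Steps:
$E = -30$ ($E = \left(-3\right) 10 = -30$)
$139 \sqrt{E - 104} = 139 \sqrt{-30 - 104} = 139 \sqrt{-134} = 139 i \sqrt{134}$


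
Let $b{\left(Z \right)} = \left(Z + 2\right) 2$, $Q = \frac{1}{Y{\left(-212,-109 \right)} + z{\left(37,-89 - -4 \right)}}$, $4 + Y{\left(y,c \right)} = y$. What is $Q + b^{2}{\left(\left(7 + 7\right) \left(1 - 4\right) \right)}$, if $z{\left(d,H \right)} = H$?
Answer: $\frac{1926399}{301} \approx 6400.0$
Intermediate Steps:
$Y{\left(y,c \right)} = -4 + y$
$Q = - \frac{1}{301}$ ($Q = \frac{1}{\left(-4 - 212\right) - 85} = \frac{1}{-216 + \left(-89 + 4\right)} = \frac{1}{-216 - 85} = \frac{1}{-301} = - \frac{1}{301} \approx -0.0033223$)
$b{\left(Z \right)} = 4 + 2 Z$ ($b{\left(Z \right)} = \left(2 + Z\right) 2 = 4 + 2 Z$)
$Q + b^{2}{\left(\left(7 + 7\right) \left(1 - 4\right) \right)} = - \frac{1}{301} + \left(4 + 2 \left(7 + 7\right) \left(1 - 4\right)\right)^{2} = - \frac{1}{301} + \left(4 + 2 \cdot 14 \left(-3\right)\right)^{2} = - \frac{1}{301} + \left(4 + 2 \left(-42\right)\right)^{2} = - \frac{1}{301} + \left(4 - 84\right)^{2} = - \frac{1}{301} + \left(-80\right)^{2} = - \frac{1}{301} + 6400 = \frac{1926399}{301}$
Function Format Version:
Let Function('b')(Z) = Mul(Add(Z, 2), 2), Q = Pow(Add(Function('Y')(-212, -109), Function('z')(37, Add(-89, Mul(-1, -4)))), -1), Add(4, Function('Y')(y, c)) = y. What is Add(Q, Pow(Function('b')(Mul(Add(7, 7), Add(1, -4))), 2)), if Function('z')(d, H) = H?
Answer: Rational(1926399, 301) ≈ 6400.0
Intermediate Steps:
Function('Y')(y, c) = Add(-4, y)
Q = Rational(-1, 301) (Q = Pow(Add(Add(-4, -212), Add(-89, Mul(-1, -4))), -1) = Pow(Add(-216, Add(-89, 4)), -1) = Pow(Add(-216, -85), -1) = Pow(-301, -1) = Rational(-1, 301) ≈ -0.0033223)
Function('b')(Z) = Add(4, Mul(2, Z)) (Function('b')(Z) = Mul(Add(2, Z), 2) = Add(4, Mul(2, Z)))
Add(Q, Pow(Function('b')(Mul(Add(7, 7), Add(1, -4))), 2)) = Add(Rational(-1, 301), Pow(Add(4, Mul(2, Mul(Add(7, 7), Add(1, -4)))), 2)) = Add(Rational(-1, 301), Pow(Add(4, Mul(2, Mul(14, -3))), 2)) = Add(Rational(-1, 301), Pow(Add(4, Mul(2, -42)), 2)) = Add(Rational(-1, 301), Pow(Add(4, -84), 2)) = Add(Rational(-1, 301), Pow(-80, 2)) = Add(Rational(-1, 301), 6400) = Rational(1926399, 301)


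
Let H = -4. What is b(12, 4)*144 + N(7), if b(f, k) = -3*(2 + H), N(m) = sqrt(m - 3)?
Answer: 866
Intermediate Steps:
N(m) = sqrt(-3 + m)
b(f, k) = 6 (b(f, k) = -3*(2 - 4) = -3*(-2) = 6)
b(12, 4)*144 + N(7) = 6*144 + sqrt(-3 + 7) = 864 + sqrt(4) = 864 + 2 = 866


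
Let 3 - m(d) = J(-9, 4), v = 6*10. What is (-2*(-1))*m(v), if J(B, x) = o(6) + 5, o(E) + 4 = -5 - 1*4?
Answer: 22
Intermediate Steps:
o(E) = -13 (o(E) = -4 + (-5 - 1*4) = -4 + (-5 - 4) = -4 - 9 = -13)
J(B, x) = -8 (J(B, x) = -13 + 5 = -8)
v = 60
m(d) = 11 (m(d) = 3 - 1*(-8) = 3 + 8 = 11)
(-2*(-1))*m(v) = -2*(-1)*11 = 2*11 = 22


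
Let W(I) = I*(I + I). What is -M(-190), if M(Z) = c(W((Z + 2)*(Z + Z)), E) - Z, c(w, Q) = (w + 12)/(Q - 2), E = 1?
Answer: 10207347022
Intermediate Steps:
W(I) = 2*I² (W(I) = I*(2*I) = 2*I²)
c(w, Q) = (12 + w)/(-2 + Q)
M(Z) = -12 - Z - 8*Z²*(2 + Z)² (M(Z) = (12 + 2*((Z + 2)*(Z + Z))²)/(-2 + 1) - Z = (12 + 2*((2 + Z)*(2*Z))²)/(-1) - Z = -(12 + 2*(2*Z*(2 + Z))²) - Z = -(12 + 2*(4*Z²*(2 + Z)²)) - Z = -(12 + 8*Z²*(2 + Z)²) - Z = (-12 - 8*Z²*(2 + Z)²) - Z = -12 - Z - 8*Z²*(2 + Z)²)
-M(-190) = -(-12 - 1*(-190) - 8*(-190)²*(2 - 190)²) = -(-12 + 190 - 8*36100*(-188)²) = -(-12 + 190 - 8*36100*35344) = -(-12 + 190 - 10207347200) = -1*(-10207347022) = 10207347022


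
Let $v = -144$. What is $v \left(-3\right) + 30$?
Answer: $462$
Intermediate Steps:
$v \left(-3\right) + 30 = \left(-144\right) \left(-3\right) + 30 = 432 + 30 = 462$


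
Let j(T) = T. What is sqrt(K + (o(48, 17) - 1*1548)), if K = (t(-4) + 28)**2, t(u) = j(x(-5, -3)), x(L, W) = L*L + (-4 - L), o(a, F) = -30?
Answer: sqrt(1338) ≈ 36.579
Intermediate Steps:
x(L, W) = -4 + L**2 - L (x(L, W) = L**2 + (-4 - L) = -4 + L**2 - L)
t(u) = 26 (t(u) = -4 + (-5)**2 - 1*(-5) = -4 + 25 + 5 = 26)
K = 2916 (K = (26 + 28)**2 = 54**2 = 2916)
sqrt(K + (o(48, 17) - 1*1548)) = sqrt(2916 + (-30 - 1*1548)) = sqrt(2916 + (-30 - 1548)) = sqrt(2916 - 1578) = sqrt(1338)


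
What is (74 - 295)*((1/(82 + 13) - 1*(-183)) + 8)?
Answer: -4010266/95 ≈ -42213.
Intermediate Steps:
(74 - 295)*((1/(82 + 13) - 1*(-183)) + 8) = -221*((1/95 + 183) + 8) = -221*(17386/95 + 8) = -221*18146/95 = -4010266/95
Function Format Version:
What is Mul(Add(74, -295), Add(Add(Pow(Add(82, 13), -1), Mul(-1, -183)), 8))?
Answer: Rational(-4010266, 95) ≈ -42213.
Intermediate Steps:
Mul(Add(74, -295), Add(Add(Pow(Add(82, 13), -1), Mul(-1, -183)), 8)) = Mul(-221, Add(Add(Pow(95, -1), 183), 8)) = Mul(-221, Add(Add(Rational(1, 95), 183), 8)) = Mul(-221, Add(Rational(17386, 95), 8)) = Mul(-221, Rational(18146, 95)) = Rational(-4010266, 95)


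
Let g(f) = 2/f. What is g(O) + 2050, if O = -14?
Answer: 14349/7 ≈ 2049.9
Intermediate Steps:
g(O) + 2050 = 2/(-14) + 2050 = 2*(-1/14) + 2050 = -1/7 + 2050 = 14349/7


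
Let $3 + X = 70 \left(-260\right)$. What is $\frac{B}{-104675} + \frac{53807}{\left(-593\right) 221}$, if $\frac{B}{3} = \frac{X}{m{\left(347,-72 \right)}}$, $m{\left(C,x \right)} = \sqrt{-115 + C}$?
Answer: $- \frac{4139}{10081} + \frac{54609 \sqrt{58}}{12142300} \approx -0.37632$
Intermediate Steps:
$X = -18203$ ($X = -3 + 70 \left(-260\right) = -3 - 18200 = -18203$)
$B = - \frac{54609 \sqrt{58}}{116}$ ($B = 3 \left(- \frac{18203}{\sqrt{-115 + 347}}\right) = 3 \left(- \frac{18203}{\sqrt{232}}\right) = 3 \left(- \frac{18203}{2 \sqrt{58}}\right) = 3 \left(- 18203 \frac{\sqrt{58}}{116}\right) = 3 \left(- \frac{18203 \sqrt{58}}{116}\right) = - \frac{54609 \sqrt{58}}{116} \approx -3585.3$)
$\frac{B}{-104675} + \frac{53807}{\left(-593\right) 221} = \frac{\left(- \frac{54609}{116}\right) \sqrt{58}}{-104675} + \frac{53807}{\left(-593\right) 221} = - \frac{54609 \sqrt{58}}{116} \left(- \frac{1}{104675}\right) + \frac{53807}{-131053} = \frac{54609 \sqrt{58}}{12142300} + 53807 \left(- \frac{1}{131053}\right) = \frac{54609 \sqrt{58}}{12142300} - \frac{4139}{10081} = - \frac{4139}{10081} + \frac{54609 \sqrt{58}}{12142300}$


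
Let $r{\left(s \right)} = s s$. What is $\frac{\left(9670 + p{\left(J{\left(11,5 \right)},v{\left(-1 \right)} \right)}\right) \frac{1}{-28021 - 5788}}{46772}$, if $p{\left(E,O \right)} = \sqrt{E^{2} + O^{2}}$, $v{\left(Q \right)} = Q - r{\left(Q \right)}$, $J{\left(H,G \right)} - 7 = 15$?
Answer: $- \frac{4835}{790657274} - \frac{\sqrt{122}}{790657274} \approx -6.1291 \cdot 10^{-6}$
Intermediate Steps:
$J{\left(H,G \right)} = 22$ ($J{\left(H,G \right)} = 7 + 15 = 22$)
$r{\left(s \right)} = s^{2}$
$v{\left(Q \right)} = Q - Q^{2}$
$\frac{\left(9670 + p{\left(J{\left(11,5 \right)},v{\left(-1 \right)} \right)}\right) \frac{1}{-28021 - 5788}}{46772} = \frac{\left(9670 + \sqrt{22^{2} + \left(- (1 - -1)\right)^{2}}\right) \frac{1}{-28021 - 5788}}{46772} = \frac{9670 + \sqrt{484 + \left(- (1 + 1)\right)^{2}}}{-33809} \cdot \frac{1}{46772} = \left(9670 + \sqrt{484 + \left(\left(-1\right) 2\right)^{2}}\right) \left(- \frac{1}{33809}\right) \frac{1}{46772} = \left(9670 + \sqrt{484 + \left(-2\right)^{2}}\right) \left(- \frac{1}{33809}\right) \frac{1}{46772} = \left(9670 + \sqrt{484 + 4}\right) \left(- \frac{1}{33809}\right) \frac{1}{46772} = \left(9670 + \sqrt{488}\right) \left(- \frac{1}{33809}\right) \frac{1}{46772} = \left(9670 + 2 \sqrt{122}\right) \left(- \frac{1}{33809}\right) \frac{1}{46772} = \left(- \frac{9670}{33809} - \frac{2 \sqrt{122}}{33809}\right) \frac{1}{46772} = - \frac{4835}{790657274} - \frac{\sqrt{122}}{790657274}$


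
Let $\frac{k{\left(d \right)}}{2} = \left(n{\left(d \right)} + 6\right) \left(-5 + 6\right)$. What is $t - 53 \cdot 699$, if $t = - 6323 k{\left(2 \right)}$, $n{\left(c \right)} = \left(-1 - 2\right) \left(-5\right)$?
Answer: $-302613$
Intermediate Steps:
$n{\left(c \right)} = 15$ ($n{\left(c \right)} = \left(-3\right) \left(-5\right) = 15$)
$k{\left(d \right)} = 42$ ($k{\left(d \right)} = 2 \left(15 + 6\right) \left(-5 + 6\right) = 2 \cdot 21 \cdot 1 = 2 \cdot 21 = 42$)
$t = -265566$ ($t = \left(-6323\right) 42 = -265566$)
$t - 53 \cdot 699 = -265566 - 53 \cdot 699 = -265566 - 37047 = -302613$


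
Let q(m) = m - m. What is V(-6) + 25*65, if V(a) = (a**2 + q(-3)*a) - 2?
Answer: 1659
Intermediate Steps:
q(m) = 0
V(a) = -2 + a**2 (V(a) = (a**2 + 0*a) - 2 = (a**2 + 0) - 2 = a**2 - 2 = -2 + a**2)
V(-6) + 25*65 = (-2 + (-6)**2) + 25*65 = (-2 + 36) + 1625 = 34 + 1625 = 1659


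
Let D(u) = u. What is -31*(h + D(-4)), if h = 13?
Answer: -279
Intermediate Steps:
-31*(h + D(-4)) = -31*(13 - 4) = -31*9 = -279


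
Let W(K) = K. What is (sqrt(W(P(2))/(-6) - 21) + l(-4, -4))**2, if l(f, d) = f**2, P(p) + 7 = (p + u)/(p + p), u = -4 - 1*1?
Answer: (192 + I*sqrt(2838))**2/144 ≈ 236.29 + 142.06*I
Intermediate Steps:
u = -5 (u = -4 - 1 = -5)
P(p) = -7 + (-5 + p)/(2*p) (P(p) = -7 + (p - 5)/(p + p) = -7 + (-5 + p)/((2*p)) = -7 + (-5 + p)*(1/(2*p)) = -7 + (-5 + p)/(2*p))
(sqrt(W(P(2))/(-6) - 21) + l(-4, -4))**2 = (sqrt(((1/2)*(-5 - 13*2)/2)/(-6) - 21) + (-4)**2)**2 = (sqrt(((1/2)*(1/2)*(-5 - 26))*(-1/6) - 21) + 16)**2 = (sqrt(((1/2)*(1/2)*(-31))*(-1/6) - 21) + 16)**2 = (sqrt(-31/4*(-1/6) - 21) + 16)**2 = (sqrt(31/24 - 21) + 16)**2 = (sqrt(-473/24) + 16)**2 = (I*sqrt(2838)/12 + 16)**2 = (16 + I*sqrt(2838)/12)**2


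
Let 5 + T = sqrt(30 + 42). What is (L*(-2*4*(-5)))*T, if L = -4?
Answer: 800 - 960*sqrt(2) ≈ -557.64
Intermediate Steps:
T = -5 + 6*sqrt(2) (T = -5 + sqrt(30 + 42) = -5 + sqrt(72) = -5 + 6*sqrt(2) ≈ 3.4853)
(L*(-2*4*(-5)))*T = (-4*(-2*4)*(-5))*(-5 + 6*sqrt(2)) = (-(-32)*(-5))*(-5 + 6*sqrt(2)) = (-4*40)*(-5 + 6*sqrt(2)) = -160*(-5 + 6*sqrt(2)) = 800 - 960*sqrt(2)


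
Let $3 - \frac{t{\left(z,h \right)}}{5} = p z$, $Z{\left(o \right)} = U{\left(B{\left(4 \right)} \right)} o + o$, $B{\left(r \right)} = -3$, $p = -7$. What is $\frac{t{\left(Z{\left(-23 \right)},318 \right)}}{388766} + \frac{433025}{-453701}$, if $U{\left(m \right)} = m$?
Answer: $- \frac{167608133025}{176383522966} \approx -0.95025$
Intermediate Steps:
$Z{\left(o \right)} = - 2 o$ ($Z{\left(o \right)} = - 3 o + o = - 2 o$)
$t{\left(z,h \right)} = 15 + 35 z$ ($t{\left(z,h \right)} = 15 - 5 \left(- 7 z\right) = 15 + 35 z$)
$\frac{t{\left(Z{\left(-23 \right)},318 \right)}}{388766} + \frac{433025}{-453701} = \frac{15 + 35 \left(\left(-2\right) \left(-23\right)\right)}{388766} + \frac{433025}{-453701} = \left(15 + 35 \cdot 46\right) \frac{1}{388766} + 433025 \left(- \frac{1}{453701}\right) = \left(15 + 1610\right) \frac{1}{388766} - \frac{433025}{453701} = 1625 \cdot \frac{1}{388766} - \frac{433025}{453701} = \frac{1625}{388766} - \frac{433025}{453701} = - \frac{167608133025}{176383522966}$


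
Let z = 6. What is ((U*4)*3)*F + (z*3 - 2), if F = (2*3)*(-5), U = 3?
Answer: -1064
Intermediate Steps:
F = -30 (F = 6*(-5) = -30)
((U*4)*3)*F + (z*3 - 2) = ((3*4)*3)*(-30) + (6*3 - 2) = (12*3)*(-30) + (18 - 2) = 36*(-30) + 16 = -1080 + 16 = -1064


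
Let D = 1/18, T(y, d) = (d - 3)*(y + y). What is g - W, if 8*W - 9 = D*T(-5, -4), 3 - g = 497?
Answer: -8921/18 ≈ -495.61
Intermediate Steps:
T(y, d) = 2*y*(-3 + d) (T(y, d) = (-3 + d)*(2*y) = 2*y*(-3 + d))
D = 1/18 ≈ 0.055556
g = -494 (g = 3 - 1*497 = 3 - 497 = -494)
W = 29/18 (W = 9/8 + ((2*(-5)*(-3 - 4))/18)/8 = 9/8 + ((2*(-5)*(-7))/18)/8 = 9/8 + ((1/18)*70)/8 = 9/8 + (⅛)*(35/9) = 9/8 + 35/72 = 29/18 ≈ 1.6111)
g - W = -494 - 1*29/18 = -494 - 29/18 = -8921/18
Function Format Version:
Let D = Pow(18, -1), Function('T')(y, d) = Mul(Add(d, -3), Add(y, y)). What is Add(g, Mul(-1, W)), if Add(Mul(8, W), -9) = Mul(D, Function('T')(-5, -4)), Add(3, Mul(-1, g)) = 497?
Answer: Rational(-8921, 18) ≈ -495.61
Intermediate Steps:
Function('T')(y, d) = Mul(2, y, Add(-3, d)) (Function('T')(y, d) = Mul(Add(-3, d), Mul(2, y)) = Mul(2, y, Add(-3, d)))
D = Rational(1, 18) ≈ 0.055556
g = -494 (g = Add(3, Mul(-1, 497)) = Add(3, -497) = -494)
W = Rational(29, 18) (W = Add(Rational(9, 8), Mul(Rational(1, 8), Mul(Rational(1, 18), Mul(2, -5, Add(-3, -4))))) = Add(Rational(9, 8), Mul(Rational(1, 8), Mul(Rational(1, 18), Mul(2, -5, -7)))) = Add(Rational(9, 8), Mul(Rational(1, 8), Mul(Rational(1, 18), 70))) = Add(Rational(9, 8), Mul(Rational(1, 8), Rational(35, 9))) = Add(Rational(9, 8), Rational(35, 72)) = Rational(29, 18) ≈ 1.6111)
Add(g, Mul(-1, W)) = Add(-494, Mul(-1, Rational(29, 18))) = Add(-494, Rational(-29, 18)) = Rational(-8921, 18)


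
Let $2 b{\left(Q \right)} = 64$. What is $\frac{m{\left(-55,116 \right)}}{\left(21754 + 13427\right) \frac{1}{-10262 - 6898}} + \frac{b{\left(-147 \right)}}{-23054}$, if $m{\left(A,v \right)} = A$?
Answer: $\frac{3626206568}{135177129} \approx 26.826$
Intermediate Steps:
$b{\left(Q \right)} = 32$ ($b{\left(Q \right)} = \frac{1}{2} \cdot 64 = 32$)
$\frac{m{\left(-55,116 \right)}}{\left(21754 + 13427\right) \frac{1}{-10262 - 6898}} + \frac{b{\left(-147 \right)}}{-23054} = - \frac{55}{\left(21754 + 13427\right) \frac{1}{-10262 - 6898}} + \frac{32}{-23054} = - \frac{55}{35181 \frac{1}{-17160}} + 32 \left(- \frac{1}{23054}\right) = - \frac{55}{35181 \left(- \frac{1}{17160}\right)} - \frac{16}{11527} = - \frac{55}{- \frac{11727}{5720}} - \frac{16}{11527} = \left(-55\right) \left(- \frac{5720}{11727}\right) - \frac{16}{11527} = \frac{314600}{11727} - \frac{16}{11527} = \frac{3626206568}{135177129}$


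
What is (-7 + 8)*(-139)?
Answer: -139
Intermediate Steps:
(-7 + 8)*(-139) = 1*(-139) = -139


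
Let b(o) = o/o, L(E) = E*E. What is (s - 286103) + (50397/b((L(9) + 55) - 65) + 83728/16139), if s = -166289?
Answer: -6487713577/16139 ≈ -4.0199e+5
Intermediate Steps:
L(E) = E²
b(o) = 1
(s - 286103) + (50397/b((L(9) + 55) - 65) + 83728/16139) = (-166289 - 286103) + (50397/1 + 83728/16139) = -452392 + (50397*1 + 83728*(1/16139)) = -452392 + (50397 + 83728/16139) = -452392 + 813440911/16139 = -6487713577/16139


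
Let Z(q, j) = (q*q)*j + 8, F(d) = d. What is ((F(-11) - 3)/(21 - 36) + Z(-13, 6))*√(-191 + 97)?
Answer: 15344*I*√94/15 ≈ 9917.7*I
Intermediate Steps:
Z(q, j) = 8 + j*q² (Z(q, j) = q²*j + 8 = j*q² + 8 = 8 + j*q²)
((F(-11) - 3)/(21 - 36) + Z(-13, 6))*√(-191 + 97) = ((-11 - 3)/(21 - 36) + (8 + 6*(-13)²))*√(-191 + 97) = (-14/(-15) + (8 + 6*169))*√(-94) = (-14*(-1/15) + (8 + 1014))*(I*√94) = (14/15 + 1022)*(I*√94) = 15344*(I*√94)/15 = 15344*I*√94/15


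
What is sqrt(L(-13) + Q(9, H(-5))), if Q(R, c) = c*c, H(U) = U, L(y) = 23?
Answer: 4*sqrt(3) ≈ 6.9282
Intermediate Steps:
Q(R, c) = c**2
sqrt(L(-13) + Q(9, H(-5))) = sqrt(23 + (-5)**2) = sqrt(23 + 25) = sqrt(48) = 4*sqrt(3)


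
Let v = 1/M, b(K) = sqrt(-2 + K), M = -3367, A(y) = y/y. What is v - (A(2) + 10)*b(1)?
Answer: -1/3367 - 11*I ≈ -0.000297 - 11.0*I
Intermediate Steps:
A(y) = 1
v = -1/3367 (v = 1/(-3367) = -1/3367 ≈ -0.00029700)
v - (A(2) + 10)*b(1) = -1/3367 - (1 + 10)*sqrt(-2 + 1) = -1/3367 - 11*sqrt(-1) = -1/3367 - 11*I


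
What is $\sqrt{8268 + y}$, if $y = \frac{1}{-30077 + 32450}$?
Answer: $\frac{\sqrt{46558176945}}{2373} \approx 90.929$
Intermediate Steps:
$y = \frac{1}{2373} \approx 0.00042141$
$\sqrt{8268 + y} = \sqrt{8268 + \frac{1}{2373}} = \sqrt{\frac{19619965}{2373}} = \frac{\sqrt{46558176945}}{2373}$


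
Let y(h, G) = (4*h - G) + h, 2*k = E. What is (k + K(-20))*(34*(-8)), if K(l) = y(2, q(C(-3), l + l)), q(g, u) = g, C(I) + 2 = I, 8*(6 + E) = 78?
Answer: -4590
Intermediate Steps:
E = 15/4 (E = -6 + (⅛)*78 = -6 + 39/4 = 15/4 ≈ 3.7500)
C(I) = -2 + I
k = 15/8 (k = (½)*(15/4) = 15/8 ≈ 1.8750)
y(h, G) = -G + 5*h (y(h, G) = (-G + 4*h) + h = -G + 5*h)
K(l) = 15 (K(l) = -(-2 - 3) + 5*2 = -1*(-5) + 10 = 5 + 10 = 15)
(k + K(-20))*(34*(-8)) = (15/8 + 15)*(34*(-8)) = (135/8)*(-272) = -4590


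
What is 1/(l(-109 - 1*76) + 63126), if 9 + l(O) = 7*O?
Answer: 1/61822 ≈ 1.6175e-5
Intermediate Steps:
l(O) = -9 + 7*O
1/(l(-109 - 1*76) + 63126) = 1/((-9 + 7*(-109 - 1*76)) + 63126) = 1/((-9 + 7*(-109 - 76)) + 63126) = 1/((-9 + 7*(-185)) + 63126) = 1/((-9 - 1295) + 63126) = 1/(-1304 + 63126) = 1/61822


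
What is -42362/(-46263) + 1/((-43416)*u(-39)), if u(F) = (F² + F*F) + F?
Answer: 263003966453/287223280344 ≈ 0.91568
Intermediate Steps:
u(F) = F + 2*F² (u(F) = (F² + F²) + F = 2*F² + F = F + 2*F²)
-42362/(-46263) + 1/((-43416)*u(-39)) = -42362/(-46263) + 1/((-43416)*((-39*(1 + 2*(-39))))) = -42362*(-1/46263) - (-1/(39*(1 - 78)))/43416 = 42362/46263 - 1/(43416*((-39*(-77)))) = 42362/46263 - 1/43416/3003 = 42362/46263 - 1/43416*1/3003 = 42362/46263 - 1/130378248 = 263003966453/287223280344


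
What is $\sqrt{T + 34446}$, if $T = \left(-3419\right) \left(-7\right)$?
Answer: $\sqrt{58379} \approx 241.62$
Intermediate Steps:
$T = 23933$
$\sqrt{T + 34446} = \sqrt{23933 + 34446} = \sqrt{58379}$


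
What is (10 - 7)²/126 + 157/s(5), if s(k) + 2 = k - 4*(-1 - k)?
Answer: 2225/378 ≈ 5.8862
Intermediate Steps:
s(k) = 2 + 5*k (s(k) = -2 + (k - 4*(-1 - k)) = -2 + (k + (4 + 4*k)) = -2 + (4 + 5*k) = 2 + 5*k)
(10 - 7)²/126 + 157/s(5) = (10 - 7)²/126 + 157/(2 + 5*5) = 3²*(1/126) + 157/(2 + 25) = 9*(1/126) + 157/27 = 1/14 + 157*(1/27) = 1/14 + 157/27 = 2225/378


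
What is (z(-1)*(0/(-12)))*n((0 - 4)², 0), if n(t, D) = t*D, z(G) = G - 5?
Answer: 0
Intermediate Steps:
z(G) = -5 + G
n(t, D) = D*t
(z(-1)*(0/(-12)))*n((0 - 4)², 0) = ((-5 - 1)*(0/(-12)))*(0*(0 - 4)²) = (-0*(-1)/12)*(0*(-4)²) = (-6*0)*(0*16) = 0*0 = 0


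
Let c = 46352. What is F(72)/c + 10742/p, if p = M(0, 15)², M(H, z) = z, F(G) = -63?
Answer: 497899009/10429200 ≈ 47.741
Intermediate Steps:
p = 225 (p = 15² = 225)
F(72)/c + 10742/p = -63/46352 + 10742/225 = 497899009/10429200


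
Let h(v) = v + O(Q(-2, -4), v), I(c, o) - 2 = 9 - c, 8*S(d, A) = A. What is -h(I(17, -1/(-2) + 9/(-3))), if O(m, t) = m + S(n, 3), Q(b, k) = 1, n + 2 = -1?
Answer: 37/8 ≈ 4.6250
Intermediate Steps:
n = -3 (n = -2 - 1 = -3)
S(d, A) = A/8
O(m, t) = 3/8 + m (O(m, t) = m + (⅛)*3 = m + 3/8 = 3/8 + m)
I(c, o) = 11 - c (I(c, o) = 2 + (9 - c) = 11 - c)
h(v) = 11/8 + v (h(v) = v + (3/8 + 1) = v + 11/8 = 11/8 + v)
-h(I(17, -1/(-2) + 9/(-3))) = -(11/8 + (11 - 1*17)) = -(11/8 + (11 - 17)) = -(11/8 - 6) = -1*(-37/8) = 37/8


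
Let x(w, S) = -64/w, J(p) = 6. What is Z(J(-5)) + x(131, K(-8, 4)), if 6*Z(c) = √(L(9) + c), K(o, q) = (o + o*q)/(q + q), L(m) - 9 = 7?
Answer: -64/131 + √22/6 ≈ 0.29319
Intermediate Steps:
L(m) = 16 (L(m) = 9 + 7 = 16)
K(o, q) = (o + o*q)/(2*q) (K(o, q) = (o + o*q)/((2*q)) = (o + o*q)*(1/(2*q)) = (o + o*q)/(2*q))
Z(c) = √(16 + c)/6
Z(J(-5)) + x(131, K(-8, 4)) = √(16 + 6)/6 - 64/131 = √22/6 - 64*1/131 = √22/6 - 64/131 = -64/131 + √22/6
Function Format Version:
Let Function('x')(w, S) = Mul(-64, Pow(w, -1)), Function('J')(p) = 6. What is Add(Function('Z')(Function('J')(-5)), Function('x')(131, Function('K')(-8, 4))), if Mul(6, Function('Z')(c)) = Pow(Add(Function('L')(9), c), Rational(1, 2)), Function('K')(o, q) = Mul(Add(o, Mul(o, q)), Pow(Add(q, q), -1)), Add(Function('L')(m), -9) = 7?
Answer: Add(Rational(-64, 131), Mul(Rational(1, 6), Pow(22, Rational(1, 2)))) ≈ 0.29319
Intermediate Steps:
Function('L')(m) = 16 (Function('L')(m) = Add(9, 7) = 16)
Function('K')(o, q) = Mul(Rational(1, 2), Pow(q, -1), Add(o, Mul(o, q))) (Function('K')(o, q) = Mul(Add(o, Mul(o, q)), Pow(Mul(2, q), -1)) = Mul(Add(o, Mul(o, q)), Mul(Rational(1, 2), Pow(q, -1))) = Mul(Rational(1, 2), Pow(q, -1), Add(o, Mul(o, q))))
Function('Z')(c) = Mul(Rational(1, 6), Pow(Add(16, c), Rational(1, 2)))
Add(Function('Z')(Function('J')(-5)), Function('x')(131, Function('K')(-8, 4))) = Add(Mul(Rational(1, 6), Pow(Add(16, 6), Rational(1, 2))), Mul(-64, Pow(131, -1))) = Add(Mul(Rational(1, 6), Pow(22, Rational(1, 2))), Mul(-64, Rational(1, 131))) = Add(Mul(Rational(1, 6), Pow(22, Rational(1, 2))), Rational(-64, 131)) = Add(Rational(-64, 131), Mul(Rational(1, 6), Pow(22, Rational(1, 2))))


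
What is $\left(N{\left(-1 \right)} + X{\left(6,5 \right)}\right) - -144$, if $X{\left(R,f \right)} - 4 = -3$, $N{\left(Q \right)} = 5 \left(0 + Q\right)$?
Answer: $140$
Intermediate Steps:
$N{\left(Q \right)} = 5 Q$
$X{\left(R,f \right)} = 1$ ($X{\left(R,f \right)} = 4 - 3 = 1$)
$\left(N{\left(-1 \right)} + X{\left(6,5 \right)}\right) - -144 = \left(5 \left(-1\right) + 1\right) - -144 = \left(-5 + 1\right) + 144 = -4 + 144 = 140$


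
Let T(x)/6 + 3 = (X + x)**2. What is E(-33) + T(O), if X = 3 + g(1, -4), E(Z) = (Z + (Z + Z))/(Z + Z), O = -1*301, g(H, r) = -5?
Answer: 1101675/2 ≈ 5.5084e+5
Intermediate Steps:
O = -301
E(Z) = 3/2 (E(Z) = (Z + 2*Z)/((2*Z)) = (3*Z)*(1/(2*Z)) = 3/2)
X = -2 (X = 3 - 5 = -2)
T(x) = -18 + 6*(-2 + x)**2
E(-33) + T(O) = 3/2 + (-18 + 6*(-2 - 301)**2) = 3/2 + (-18 + 6*(-303)**2) = 3/2 + (-18 + 6*91809) = 3/2 + (-18 + 550854) = 3/2 + 550836 = 1101675/2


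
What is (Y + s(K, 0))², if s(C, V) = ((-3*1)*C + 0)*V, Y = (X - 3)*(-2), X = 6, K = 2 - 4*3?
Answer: 36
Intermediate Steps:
K = -10 (K = 2 - 12 = -10)
Y = -6 (Y = (6 - 3)*(-2) = 3*(-2) = -6)
s(C, V) = -3*C*V (s(C, V) = (-3*C + 0)*V = (-3*C)*V = -3*C*V)
(Y + s(K, 0))² = (-6 - 3*(-10)*0)² = (-6 + 0)² = (-6)² = 36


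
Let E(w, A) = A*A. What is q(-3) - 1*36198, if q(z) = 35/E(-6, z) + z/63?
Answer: -2280232/63 ≈ -36194.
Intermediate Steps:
E(w, A) = A**2
q(z) = 35/z**2 + z/63 (q(z) = 35/(z**2) + z/63 = 35/z**2 + z*(1/63) = 35/z**2 + z/63)
q(-3) - 1*36198 = (35/(-3)**2 + (1/63)*(-3)) - 1*36198 = (35*(1/9) - 1/21) - 36198 = (35/9 - 1/21) - 36198 = 242/63 - 36198 = -2280232/63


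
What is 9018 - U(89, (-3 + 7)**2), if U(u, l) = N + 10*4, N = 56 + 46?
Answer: 8876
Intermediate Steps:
N = 102
U(u, l) = 142 (U(u, l) = 102 + 10*4 = 102 + 40 = 142)
9018 - U(89, (-3 + 7)**2) = 9018 - 1*142 = 9018 - 142 = 8876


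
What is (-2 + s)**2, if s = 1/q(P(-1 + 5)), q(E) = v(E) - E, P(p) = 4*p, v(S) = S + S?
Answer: 961/256 ≈ 3.7539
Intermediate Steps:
v(S) = 2*S
q(E) = E (q(E) = 2*E - E = E)
s = 1/16 (s = 1/(4*(-1 + 5)) = 1/(4*4) = 1/16 ≈ 0.062500)
(-2 + s)**2 = (-2 + 1/16)**2 = (-31/16)**2 = 961/256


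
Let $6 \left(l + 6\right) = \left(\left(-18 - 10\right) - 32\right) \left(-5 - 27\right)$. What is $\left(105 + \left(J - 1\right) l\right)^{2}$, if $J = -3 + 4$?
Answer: $11025$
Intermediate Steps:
$l = 314$ ($l = -6 + \frac{\left(\left(-18 - 10\right) - 32\right) \left(-5 - 27\right)}{6} = -6 + \frac{\left(\left(-18 - 10\right) - 32\right) \left(-32\right)}{6} = -6 + \frac{\left(-28 - 32\right) \left(-32\right)}{6} = -6 + \frac{\left(-60\right) \left(-32\right)}{6} = -6 + \frac{1}{6} \cdot 1920 = -6 + 320 = 314$)
$J = 1$
$\left(105 + \left(J - 1\right) l\right)^{2} = \left(105 + \left(1 - 1\right) 314\right)^{2} = \left(105 + 0 \cdot 314\right)^{2} = \left(105 + 0\right)^{2} = 105^{2} = 11025$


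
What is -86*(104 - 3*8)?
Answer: -6880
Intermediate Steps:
-86*(104 - 3*8) = -86*(104 - 24) = -86*80 = -6880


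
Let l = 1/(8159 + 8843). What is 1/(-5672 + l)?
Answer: -17002/96435343 ≈ -0.00017630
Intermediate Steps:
l = 1/17002 ≈ 5.8817e-5
1/(-5672 + l) = 1/(-5672 + 1/17002) = 1/(-96435343/17002) = -17002/96435343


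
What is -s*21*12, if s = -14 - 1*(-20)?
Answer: -1512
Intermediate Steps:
s = 6 (s = -14 + 20 = 6)
-s*21*12 = -6*21*12 = -126*12 = -1*1512 = -1512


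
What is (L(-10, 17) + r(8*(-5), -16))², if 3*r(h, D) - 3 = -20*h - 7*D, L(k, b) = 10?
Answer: 99225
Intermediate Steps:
r(h, D) = 1 - 20*h/3 - 7*D/3 (r(h, D) = 1 + (-20*h - 7*D)/3 = 1 + (-20*h/3 - 7*D/3) = 1 - 20*h/3 - 7*D/3)
(L(-10, 17) + r(8*(-5), -16))² = (10 + (1 - 160*(-5)/3 - 7/3*(-16)))² = (10 + (1 - 20/3*(-40) + 112/3))² = (10 + (1 + 800/3 + 112/3))² = (10 + 305)² = 315² = 99225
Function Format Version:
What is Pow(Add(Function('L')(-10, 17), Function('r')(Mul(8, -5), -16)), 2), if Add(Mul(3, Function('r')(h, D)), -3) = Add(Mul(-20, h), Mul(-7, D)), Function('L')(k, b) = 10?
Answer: 99225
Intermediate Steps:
Function('r')(h, D) = Add(1, Mul(Rational(-20, 3), h), Mul(Rational(-7, 3), D)) (Function('r')(h, D) = Add(1, Mul(Rational(1, 3), Add(Mul(-20, h), Mul(-7, D)))) = Add(1, Add(Mul(Rational(-20, 3), h), Mul(Rational(-7, 3), D))) = Add(1, Mul(Rational(-20, 3), h), Mul(Rational(-7, 3), D)))
Pow(Add(Function('L')(-10, 17), Function('r')(Mul(8, -5), -16)), 2) = Pow(Add(10, Add(1, Mul(Rational(-20, 3), Mul(8, -5)), Mul(Rational(-7, 3), -16))), 2) = Pow(Add(10, Add(1, Mul(Rational(-20, 3), -40), Rational(112, 3))), 2) = Pow(Add(10, Add(1, Rational(800, 3), Rational(112, 3))), 2) = Pow(Add(10, 305), 2) = Pow(315, 2) = 99225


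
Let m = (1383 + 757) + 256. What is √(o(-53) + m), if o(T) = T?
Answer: √2343 ≈ 48.405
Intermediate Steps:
m = 2396 (m = 2140 + 256 = 2396)
√(o(-53) + m) = √(-53 + 2396) = √2343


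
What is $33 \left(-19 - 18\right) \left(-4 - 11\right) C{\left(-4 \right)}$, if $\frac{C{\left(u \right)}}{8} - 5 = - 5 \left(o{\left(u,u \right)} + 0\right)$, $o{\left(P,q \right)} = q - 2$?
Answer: $5128200$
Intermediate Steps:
$o{\left(P,q \right)} = -2 + q$
$C{\left(u \right)} = 120 - 40 u$ ($C{\left(u \right)} = 40 + 8 \left(- 5 \left(\left(-2 + u\right) + 0\right)\right) = 40 + 8 \left(- 5 \left(-2 + u\right)\right) = 40 + 8 \left(10 - 5 u\right) = 40 - \left(-80 + 40 u\right) = 120 - 40 u$)
$33 \left(-19 - 18\right) \left(-4 - 11\right) C{\left(-4 \right)} = 33 \left(-19 - 18\right) \left(-4 - 11\right) \left(120 - -160\right) = 33 \left(\left(-37\right) \left(-15\right)\right) \left(120 + 160\right) = 33 \cdot 555 \cdot 280 = 18315 \cdot 280 = 5128200$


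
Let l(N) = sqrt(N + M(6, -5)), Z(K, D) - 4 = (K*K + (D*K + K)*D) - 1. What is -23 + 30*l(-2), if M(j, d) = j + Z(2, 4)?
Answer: -23 + 30*sqrt(51) ≈ 191.24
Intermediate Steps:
Z(K, D) = 3 + K**2 + D*(K + D*K) (Z(K, D) = 4 + ((K*K + (D*K + K)*D) - 1) = 4 + ((K**2 + (K + D*K)*D) - 1) = 4 + ((K**2 + D*(K + D*K)) - 1) = 4 + (-1 + K**2 + D*(K + D*K)) = 3 + K**2 + D*(K + D*K))
M(j, d) = 47 + j (M(j, d) = j + (3 + 2**2 + 4*2 + 2*4**2) = j + (3 + 4 + 8 + 2*16) = j + (3 + 4 + 8 + 32) = j + 47 = 47 + j)
l(N) = sqrt(53 + N) (l(N) = sqrt(N + (47 + 6)) = sqrt(N + 53) = sqrt(53 + N))
-23 + 30*l(-2) = -23 + 30*sqrt(53 - 2) = -23 + 30*sqrt(51)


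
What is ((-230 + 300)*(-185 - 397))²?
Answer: 1659747600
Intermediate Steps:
((-230 + 300)*(-185 - 397))² = (70*(-582))² = (-40740)² = 1659747600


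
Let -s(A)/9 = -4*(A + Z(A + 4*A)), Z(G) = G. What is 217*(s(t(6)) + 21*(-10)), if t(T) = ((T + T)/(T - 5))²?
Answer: 6703998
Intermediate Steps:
t(T) = 4*T²/(-5 + T)² (t(T) = ((2*T)/(-5 + T))² = (2*T/(-5 + T))² = 4*T²/(-5 + T)²)
s(A) = 216*A (s(A) = -(-36)*(A + (A + 4*A)) = -(-36)*(A + 5*A) = -(-36)*6*A = -(-216)*A = 216*A)
217*(s(t(6)) + 21*(-10)) = 217*(216*(4*6²/(-5 + 6)²) + 21*(-10)) = 217*(216*(4*36/1²) - 210) = 217*(216*(4*36*1) - 210) = 217*(216*144 - 210) = 217*(31104 - 210) = 217*30894 = 6703998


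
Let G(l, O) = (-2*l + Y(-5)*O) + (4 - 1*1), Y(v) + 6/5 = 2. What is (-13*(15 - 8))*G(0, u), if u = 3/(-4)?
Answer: -1092/5 ≈ -218.40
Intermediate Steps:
Y(v) = ⅘ (Y(v) = -6/5 + 2 = ⅘)
u = -¾ (u = 3*(-¼) = -¾ ≈ -0.75000)
G(l, O) = 3 - 2*l + 4*O/5 (G(l, O) = (-2*l + 4*O/5) + (4 - 1*1) = (-2*l + 4*O/5) + (4 - 1) = (-2*l + 4*O/5) + 3 = 3 - 2*l + 4*O/5)
(-13*(15 - 8))*G(0, u) = (-13*(15 - 8))*(3 - 2*0 + (⅘)*(-¾)) = (-13*7)*(3 + 0 - ⅗) = -91*12/5 = -1092/5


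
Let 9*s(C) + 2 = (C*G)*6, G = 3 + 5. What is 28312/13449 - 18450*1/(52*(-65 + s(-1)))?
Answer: 316806869/44408598 ≈ 7.1339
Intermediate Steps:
G = 8
s(C) = -2/9 + 16*C/3 (s(C) = -2/9 + ((C*8)*6)/9 = -2/9 + ((8*C)*6)/9 = -2/9 + (48*C)/9 = -2/9 + 16*C/3)
28312/13449 - 18450*1/(52*(-65 + s(-1))) = 28312/13449 - 18450*1/(52*(-65 + (-2/9 + (16/3)*(-1)))) = 28312*(1/13449) - 18450*1/(52*(-65 + (-2/9 - 16/3))) = 28312/13449 - 18450*1/(52*(-65 - 50/9)) = 28312/13449 - 18450/((-635/9*52)) = 28312/13449 - 18450/(-33020/9) = 28312/13449 - 18450*(-9/33020) = 28312/13449 + 16605/3302 = 316806869/44408598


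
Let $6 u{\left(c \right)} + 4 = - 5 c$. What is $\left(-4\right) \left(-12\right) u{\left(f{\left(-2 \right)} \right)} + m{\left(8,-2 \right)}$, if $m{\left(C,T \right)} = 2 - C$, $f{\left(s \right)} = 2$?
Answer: $-118$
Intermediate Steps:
$u{\left(c \right)} = - \frac{2}{3} - \frac{5 c}{6}$ ($u{\left(c \right)} = - \frac{2}{3} + \frac{\left(-5\right) c}{6} = - \frac{2}{3} - \frac{5 c}{6}$)
$\left(-4\right) \left(-12\right) u{\left(f{\left(-2 \right)} \right)} + m{\left(8,-2 \right)} = \left(-4\right) \left(-12\right) \left(- \frac{2}{3} - \frac{5}{3}\right) + \left(2 - 8\right) = 48 \left(- \frac{2}{3} - \frac{5}{3}\right) + \left(2 - 8\right) = 48 \left(- \frac{7}{3}\right) - 6 = -112 - 6 = -118$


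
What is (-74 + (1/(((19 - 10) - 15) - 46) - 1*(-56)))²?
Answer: 877969/2704 ≈ 324.69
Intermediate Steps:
(-74 + (1/(((19 - 10) - 15) - 46) - 1*(-56)))² = (-74 + (1/((9 - 15) - 46) + 56))² = (-74 + (1/(-6 - 46) + 56))² = (-74 + (1/(-52) + 56))² = (-74 + (-1/52 + 56))² = (-74 + 2911/52)² = (-937/52)² = 877969/2704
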